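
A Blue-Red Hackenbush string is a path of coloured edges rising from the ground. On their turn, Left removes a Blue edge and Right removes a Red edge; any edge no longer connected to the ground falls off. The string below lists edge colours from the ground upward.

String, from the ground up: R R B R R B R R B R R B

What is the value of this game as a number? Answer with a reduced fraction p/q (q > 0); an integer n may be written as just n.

-1901/1024

Build value(s[:k]) for k = 1..12, string s = R R B R R B R R B R R B.
1 of 12 · R · max L −∞ · min R 0 gives -1
2 of 12 · RR · max L −∞ · min R -1 gives -2
3 of 12 · RRB · max L -2 · min R -1 gives -3/2
4 of 12 · RRBR · max L -2 · min R -3/2 gives -7/4
5 of 12 · RRBRR · max L -2 · min R -7/4 gives -15/8
6 of 12 · RRBRRB · max L -15/8 · min R -7/4 gives -29/16
7 of 12 · RRBRRBR · max L -15/8 · min R -29/16 gives -59/32
8 of 12 · RRBRRBRR · max L -15/8 · min R -59/32 gives -119/64
9 of 12 · RRBRRBRRB · max L -119/64 · min R -59/32 gives -237/128
10 of 12 · RRBRRBRRBR · max L -119/64 · min R -237/128 gives -475/256
11 of 12 · RRBRRBRRBRR · max L -119/64 · min R -475/256 gives -951/512
12 of 12 · RRBRRBRRBRRB · max L -951/512 · min R -475/256 gives -1901/1024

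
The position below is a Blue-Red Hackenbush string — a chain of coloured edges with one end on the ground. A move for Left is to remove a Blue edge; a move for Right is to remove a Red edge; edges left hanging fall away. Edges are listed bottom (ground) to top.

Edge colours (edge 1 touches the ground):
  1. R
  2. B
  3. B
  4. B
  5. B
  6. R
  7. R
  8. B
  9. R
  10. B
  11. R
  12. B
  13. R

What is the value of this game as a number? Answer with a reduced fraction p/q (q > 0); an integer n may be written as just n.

-427/4096

v_1 [R]  L=[none]  R=[0]  so -1
v_2 [RB]  L=[-1]  R=[0]  so -1/2
v_3 [RBB]  L=[-1,-1/2]  R=[0]  so -1/4
v_4 [RBBB]  L=[-1,-1/2,-1/4]  R=[0]  so -1/8
v_5 [RBBBB]  L=[-1,-1/2,-1/4,-1/8]  R=[0]  so -1/16
v_6 [RBBBBR]  L=[-1,-1/2,-1/4,-1/8]  R=[-1/16,0]  so -3/32
v_7 [RBBBBRR]  L=[-1,-1/2,-1/4,-1/8]  R=[-3/32,-1/16,0]  so -7/64
v_8 [RBBBBRRB]  L=[-1,-1/2,-1/4,-1/8,-7/64]  R=[-3/32,-1/16,0]  so -13/128
v_9 [RBBBBRRBR]  L=[-1,-1/2,-1/4,-1/8,-7/64]  R=[-13/128,-3/32,-1/16,0]  so -27/256
v_10 [RBBBBRRBRB]  L=[-1,-1/2,-1/4,-1/8,-7/64,-27/256]  R=[-13/128,-3/32,-1/16,0]  so -53/512
v_11 [RBBBBRRBRBR]  L=[-1,-1/2,-1/4,-1/8,-7/64,-27/256]  R=[-53/512,-13/128,-3/32,-1/16,0]  so -107/1024
v_12 [RBBBBRRBRBRB]  L=[-1,-1/2,-1/4,-1/8,-7/64,-27/256,-107/1024]  R=[-53/512,-13/128,-3/32,-1/16,0]  so -213/2048
v_13 [RBBBBRRBRBRBR]  L=[-1,-1/2,-1/4,-1/8,-7/64,-27/256,-107/1024]  R=[-213/2048,-53/512,-13/128,-3/32,-1/16,0]  so -427/4096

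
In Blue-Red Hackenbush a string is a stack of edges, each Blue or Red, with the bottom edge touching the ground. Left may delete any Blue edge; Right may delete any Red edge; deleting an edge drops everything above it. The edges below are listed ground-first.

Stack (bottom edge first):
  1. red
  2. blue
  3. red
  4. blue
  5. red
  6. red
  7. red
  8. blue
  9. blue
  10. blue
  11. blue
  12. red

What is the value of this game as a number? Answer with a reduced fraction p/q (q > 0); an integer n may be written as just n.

-1475/2048

g_1 [r]  L=[·]  R=[0]  => -1
g_2 [rb]  L=[-1]  R=[0]  => -1/2
g_3 [rbr]  L=[-1]  R=[-1/2 0]  => -3/4
g_4 [rbrb]  L=[-1 -3/4]  R=[-1/2 0]  => -5/8
g_5 [rbrbr]  L=[-1 -3/4]  R=[-5/8 -1/2 0]  => -11/16
g_6 [rbrbrr]  L=[-1 -3/4]  R=[-11/16 -5/8 -1/2 0]  => -23/32
g_7 [rbrbrrr]  L=[-1 -3/4]  R=[-23/32 -11/16 -5/8 -1/2 0]  => -47/64
g_8 [rbrbrrrb]  L=[-1 -3/4 -47/64]  R=[-23/32 -11/16 -5/8 -1/2 0]  => -93/128
g_9 [rbrbrrrbb]  L=[-1 -3/4 -47/64 -93/128]  R=[-23/32 -11/16 -5/8 -1/2 0]  => -185/256
g_10 [rbrbrrrbbb]  L=[-1 -3/4 -47/64 -93/128 -185/256]  R=[-23/32 -11/16 -5/8 -1/2 0]  => -369/512
g_11 [rbrbrrrbbbb]  L=[-1 -3/4 -47/64 -93/128 -185/256 -369/512]  R=[-23/32 -11/16 -5/8 -1/2 0]  => -737/1024
g_12 [rbrbrrrbbbbr]  L=[-1 -3/4 -47/64 -93/128 -185/256 -369/512]  R=[-737/1024 -23/32 -11/16 -5/8 -1/2 0]  => -1475/2048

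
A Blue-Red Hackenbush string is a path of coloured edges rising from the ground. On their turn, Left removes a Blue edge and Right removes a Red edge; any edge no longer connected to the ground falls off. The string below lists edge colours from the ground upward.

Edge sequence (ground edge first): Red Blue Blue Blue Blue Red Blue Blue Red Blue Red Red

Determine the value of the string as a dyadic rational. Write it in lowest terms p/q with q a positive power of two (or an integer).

-151/2048

value_1 [R]  L=[(no moves)]  R=[0]  = -1
value_2 [RB]  L=[-1]  R=[0]  = -1/2
value_3 [RBB]  L=[-1,-1/2]  R=[0]  = -1/4
value_4 [RBBB]  L=[-1,-1/2,-1/4]  R=[0]  = -1/8
value_5 [RBBBB]  L=[-1,-1/2,-1/4,-1/8]  R=[0]  = -1/16
value_6 [RBBBBR]  L=[-1,-1/2,-1/4,-1/8]  R=[-1/16,0]  = -3/32
value_7 [RBBBBRB]  L=[-1,-1/2,-1/4,-1/8,-3/32]  R=[-1/16,0]  = -5/64
value_8 [RBBBBRBB]  L=[-1,-1/2,-1/4,-1/8,-3/32,-5/64]  R=[-1/16,0]  = -9/128
value_9 [RBBBBRBBR]  L=[-1,-1/2,-1/4,-1/8,-3/32,-5/64]  R=[-9/128,-1/16,0]  = -19/256
value_10 [RBBBBRBBRB]  L=[-1,-1/2,-1/4,-1/8,-3/32,-5/64,-19/256]  R=[-9/128,-1/16,0]  = -37/512
value_11 [RBBBBRBBRBR]  L=[-1,-1/2,-1/4,-1/8,-3/32,-5/64,-19/256]  R=[-37/512,-9/128,-1/16,0]  = -75/1024
value_12 [RBBBBRBBRBRR]  L=[-1,-1/2,-1/4,-1/8,-3/32,-5/64,-19/256]  R=[-75/1024,-37/512,-9/128,-1/16,0]  = -151/2048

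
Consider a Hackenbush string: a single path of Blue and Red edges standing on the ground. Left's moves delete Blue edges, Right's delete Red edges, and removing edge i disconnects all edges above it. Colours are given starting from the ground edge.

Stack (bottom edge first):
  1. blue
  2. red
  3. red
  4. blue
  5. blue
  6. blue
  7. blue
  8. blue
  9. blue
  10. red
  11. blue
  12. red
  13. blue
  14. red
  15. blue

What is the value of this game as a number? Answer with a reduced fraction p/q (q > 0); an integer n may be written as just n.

8107/16384

val_1 [b]  L=[0]  R=[]  gives 1
val_2 [br]  L=[0]  R=[1]  gives 1/2
val_3 [brr]  L=[0]  R=[1/2,1]  gives 1/4
val_4 [brrb]  L=[0,1/4]  R=[1/2,1]  gives 3/8
val_5 [brrbb]  L=[0,1/4,3/8]  R=[1/2,1]  gives 7/16
val_6 [brrbbb]  L=[0,1/4,3/8,7/16]  R=[1/2,1]  gives 15/32
val_7 [brrbbbb]  L=[0,1/4,3/8,7/16,15/32]  R=[1/2,1]  gives 31/64
val_8 [brrbbbbb]  L=[0,1/4,3/8,7/16,15/32,31/64]  R=[1/2,1]  gives 63/128
val_9 [brrbbbbbb]  L=[0,1/4,3/8,7/16,15/32,31/64,63/128]  R=[1/2,1]  gives 127/256
val_10 [brrbbbbbbr]  L=[0,1/4,3/8,7/16,15/32,31/64,63/128]  R=[127/256,1/2,1]  gives 253/512
val_11 [brrbbbbbbrb]  L=[0,1/4,3/8,7/16,15/32,31/64,63/128,253/512]  R=[127/256,1/2,1]  gives 507/1024
val_12 [brrbbbbbbrbr]  L=[0,1/4,3/8,7/16,15/32,31/64,63/128,253/512]  R=[507/1024,127/256,1/2,1]  gives 1013/2048
val_13 [brrbbbbbbrbrb]  L=[0,1/4,3/8,7/16,15/32,31/64,63/128,253/512,1013/2048]  R=[507/1024,127/256,1/2,1]  gives 2027/4096
val_14 [brrbbbbbbrbrbr]  L=[0,1/4,3/8,7/16,15/32,31/64,63/128,253/512,1013/2048]  R=[2027/4096,507/1024,127/256,1/2,1]  gives 4053/8192
val_15 [brrbbbbbbrbrbrb]  L=[0,1/4,3/8,7/16,15/32,31/64,63/128,253/512,1013/2048,4053/8192]  R=[2027/4096,507/1024,127/256,1/2,1]  gives 8107/16384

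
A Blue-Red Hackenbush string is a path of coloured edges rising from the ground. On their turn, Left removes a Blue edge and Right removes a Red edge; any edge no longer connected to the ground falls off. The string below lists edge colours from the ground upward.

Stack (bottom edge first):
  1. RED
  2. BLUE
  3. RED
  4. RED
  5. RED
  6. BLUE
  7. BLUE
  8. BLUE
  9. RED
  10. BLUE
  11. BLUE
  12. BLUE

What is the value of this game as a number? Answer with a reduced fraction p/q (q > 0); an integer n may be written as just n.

step 1: add RED to get R; options L={ — } R={ 0 } → -1
step 2: add BLUE to get RB; options L={ -1 } R={ 0 } → -1/2
step 3: add RED to get RBR; options L={ -1 } R={ -1/2; 0 } → -3/4
step 4: add RED to get RBRR; options L={ -1 } R={ -3/4; -1/2; 0 } → -7/8
step 5: add RED to get RBRRR; options L={ -1 } R={ -7/8; -3/4; -1/2; 0 } → -15/16
step 6: add BLUE to get RBRRRB; options L={ -1; -15/16 } R={ -7/8; -3/4; -1/2; 0 } → -29/32
step 7: add BLUE to get RBRRRBB; options L={ -1; -15/16; -29/32 } R={ -7/8; -3/4; -1/2; 0 } → -57/64
step 8: add BLUE to get RBRRRBBB; options L={ -1; -15/16; -29/32; -57/64 } R={ -7/8; -3/4; -1/2; 0 } → -113/128
step 9: add RED to get RBRRRBBBR; options L={ -1; -15/16; -29/32; -57/64 } R={ -113/128; -7/8; -3/4; -1/2; 0 } → -227/256
step 10: add BLUE to get RBRRRBBBRB; options L={ -1; -15/16; -29/32; -57/64; -227/256 } R={ -113/128; -7/8; -3/4; -1/2; 0 } → -453/512
step 11: add BLUE to get RBRRRBBBRBB; options L={ -1; -15/16; -29/32; -57/64; -227/256; -453/512 } R={ -113/128; -7/8; -3/4; -1/2; 0 } → -905/1024
step 12: add BLUE to get RBRRRBBBRBBB; options L={ -1; -15/16; -29/32; -57/64; -227/256; -453/512; -905/1024 } R={ -113/128; -7/8; -3/4; -1/2; 0 } → -1809/2048

-1809/2048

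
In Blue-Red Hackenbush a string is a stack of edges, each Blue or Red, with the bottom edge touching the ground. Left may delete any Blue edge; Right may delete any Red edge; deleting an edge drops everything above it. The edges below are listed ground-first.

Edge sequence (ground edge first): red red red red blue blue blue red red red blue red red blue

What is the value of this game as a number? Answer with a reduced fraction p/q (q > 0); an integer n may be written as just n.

-3309/1024

Recurse on prefixes of the 14-edge string red red red red blue blue blue red red red blue red red blue:
v_1 [r]  L=[—]  R=[0]  → -1
v_2 [rr]  L=[—]  R=[-1, 0]  → -2
v_3 [rrr]  L=[—]  R=[-2, -1, 0]  → -3
v_4 [rrrr]  L=[—]  R=[-3, -2, -1, 0]  → -4
v_5 [rrrrb]  L=[-4]  R=[-3, -2, -1, 0]  → -7/2
v_6 [rrrrbb]  L=[-4, -7/2]  R=[-3, -2, -1, 0]  → -13/4
v_7 [rrrrbbb]  L=[-4, -7/2, -13/4]  R=[-3, -2, -1, 0]  → -25/8
v_8 [rrrrbbbr]  L=[-4, -7/2, -13/4]  R=[-25/8, -3, -2, -1, 0]  → -51/16
v_9 [rrrrbbbrr]  L=[-4, -7/2, -13/4]  R=[-51/16, -25/8, -3, -2, -1, 0]  → -103/32
v_10 [rrrrbbbrrr]  L=[-4, -7/2, -13/4]  R=[-103/32, -51/16, -25/8, -3, -2, -1, 0]  → -207/64
v_11 [rrrrbbbrrrb]  L=[-4, -7/2, -13/4, -207/64]  R=[-103/32, -51/16, -25/8, -3, -2, -1, 0]  → -413/128
v_12 [rrrrbbbrrrbr]  L=[-4, -7/2, -13/4, -207/64]  R=[-413/128, -103/32, -51/16, -25/8, -3, -2, -1, 0]  → -827/256
v_13 [rrrrbbbrrrbrr]  L=[-4, -7/2, -13/4, -207/64]  R=[-827/256, -413/128, -103/32, -51/16, -25/8, -3, -2, -1, 0]  → -1655/512
v_14 [rrrrbbbrrrbrrb]  L=[-4, -7/2, -13/4, -207/64, -1655/512]  R=[-827/256, -413/128, -103/32, -51/16, -25/8, -3, -2, -1, 0]  → -3309/1024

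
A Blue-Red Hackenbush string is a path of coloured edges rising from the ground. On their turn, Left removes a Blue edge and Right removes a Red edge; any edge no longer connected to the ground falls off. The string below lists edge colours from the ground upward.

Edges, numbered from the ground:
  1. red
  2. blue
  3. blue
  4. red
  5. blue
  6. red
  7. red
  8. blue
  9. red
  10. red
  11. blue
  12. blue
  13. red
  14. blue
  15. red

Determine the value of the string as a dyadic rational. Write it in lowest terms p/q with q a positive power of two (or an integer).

val(r) = { (no moves) | 0 } -> -1
val(rb) = { -1 | 0 } -> -1/2
val(rbb) = { -1, -1/2 | 0 } -> -1/4
val(rbbr) = { -1, -1/2 | -1/4, 0 } -> -3/8
val(rbbrb) = { -1, -1/2, -3/8 | -1/4, 0 } -> -5/16
val(rbbrbr) = { -1, -1/2, -3/8 | -5/16, -1/4, 0 } -> -11/32
val(rbbrbrr) = { -1, -1/2, -3/8 | -11/32, -5/16, -1/4, 0 } -> -23/64
val(rbbrbrrb) = { -1, -1/2, -3/8, -23/64 | -11/32, -5/16, -1/4, 0 } -> -45/128
val(rbbrbrrbr) = { -1, -1/2, -3/8, -23/64 | -45/128, -11/32, -5/16, -1/4, 0 } -> -91/256
val(rbbrbrrbrr) = { -1, -1/2, -3/8, -23/64 | -91/256, -45/128, -11/32, -5/16, -1/4, 0 } -> -183/512
val(rbbrbrrbrrb) = { -1, -1/2, -3/8, -23/64, -183/512 | -91/256, -45/128, -11/32, -5/16, -1/4, 0 } -> -365/1024
val(rbbrbrrbrrbb) = { -1, -1/2, -3/8, -23/64, -183/512, -365/1024 | -91/256, -45/128, -11/32, -5/16, -1/4, 0 } -> -729/2048
val(rbbrbrrbrrbbr) = { -1, -1/2, -3/8, -23/64, -183/512, -365/1024 | -729/2048, -91/256, -45/128, -11/32, -5/16, -1/4, 0 } -> -1459/4096
val(rbbrbrrbrrbbrb) = { -1, -1/2, -3/8, -23/64, -183/512, -365/1024, -1459/4096 | -729/2048, -91/256, -45/128, -11/32, -5/16, -1/4, 0 } -> -2917/8192
val(rbbrbrrbrrbbrbr) = { -1, -1/2, -3/8, -23/64, -183/512, -365/1024, -1459/4096 | -2917/8192, -729/2048, -91/256, -45/128, -11/32, -5/16, -1/4, 0 } -> -5835/16384

-5835/16384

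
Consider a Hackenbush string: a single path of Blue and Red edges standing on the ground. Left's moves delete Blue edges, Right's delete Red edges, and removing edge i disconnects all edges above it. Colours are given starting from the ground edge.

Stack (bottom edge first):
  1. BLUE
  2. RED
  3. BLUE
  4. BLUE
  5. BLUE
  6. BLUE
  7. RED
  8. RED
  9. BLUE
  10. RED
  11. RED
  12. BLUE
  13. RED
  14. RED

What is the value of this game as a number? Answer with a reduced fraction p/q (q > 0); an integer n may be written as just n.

7753/8192

Recurse on prefixes of the 14-edge string BLUE RED BLUE BLUE BLUE BLUE RED RED BLUE RED RED BLUE RED RED:
step 1: add BLUE to get B; options L={ 0 } R={ ∅ } — 1
step 2: add RED to get BR; options L={ 0 } R={ 1 } — 1/2
step 3: add BLUE to get BRB; options L={ 0, 1/2 } R={ 1 } — 3/4
step 4: add BLUE to get BRBB; options L={ 0, 1/2, 3/4 } R={ 1 } — 7/8
step 5: add BLUE to get BRBBB; options L={ 0, 1/2, 3/4, 7/8 } R={ 1 } — 15/16
step 6: add BLUE to get BRBBBB; options L={ 0, 1/2, 3/4, 7/8, 15/16 } R={ 1 } — 31/32
step 7: add RED to get BRBBBBR; options L={ 0, 1/2, 3/4, 7/8, 15/16 } R={ 31/32, 1 } — 61/64
step 8: add RED to get BRBBBBRR; options L={ 0, 1/2, 3/4, 7/8, 15/16 } R={ 61/64, 31/32, 1 } — 121/128
step 9: add BLUE to get BRBBBBRRB; options L={ 0, 1/2, 3/4, 7/8, 15/16, 121/128 } R={ 61/64, 31/32, 1 } — 243/256
step 10: add RED to get BRBBBBRRBR; options L={ 0, 1/2, 3/4, 7/8, 15/16, 121/128 } R={ 243/256, 61/64, 31/32, 1 } — 485/512
step 11: add RED to get BRBBBBRRBRR; options L={ 0, 1/2, 3/4, 7/8, 15/16, 121/128 } R={ 485/512, 243/256, 61/64, 31/32, 1 } — 969/1024
step 12: add BLUE to get BRBBBBRRBRRB; options L={ 0, 1/2, 3/4, 7/8, 15/16, 121/128, 969/1024 } R={ 485/512, 243/256, 61/64, 31/32, 1 } — 1939/2048
step 13: add RED to get BRBBBBRRBRRBR; options L={ 0, 1/2, 3/4, 7/8, 15/16, 121/128, 969/1024 } R={ 1939/2048, 485/512, 243/256, 61/64, 31/32, 1 } — 3877/4096
step 14: add RED to get BRBBBBRRBRRBRR; options L={ 0, 1/2, 3/4, 7/8, 15/16, 121/128, 969/1024 } R={ 3877/4096, 1939/2048, 485/512, 243/256, 61/64, 31/32, 1 } — 7753/8192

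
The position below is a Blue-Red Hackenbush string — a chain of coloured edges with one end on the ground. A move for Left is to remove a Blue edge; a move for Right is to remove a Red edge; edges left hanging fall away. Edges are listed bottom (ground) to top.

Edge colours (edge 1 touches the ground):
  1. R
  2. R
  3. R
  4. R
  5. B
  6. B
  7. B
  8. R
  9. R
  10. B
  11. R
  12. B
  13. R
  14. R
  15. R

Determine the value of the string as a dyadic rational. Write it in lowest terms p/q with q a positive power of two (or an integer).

-6575/2048

Prefix values for R R R R B B B R R B R B R R R via {L|R} + simplicity:
g(R) = {  | 0 } so -1
g(RR) = {  | -1; 0 } so -2
g(RRR) = {  | -2; -1; 0 } so -3
g(RRRR) = {  | -3; -2; -1; 0 } so -4
g(RRRRB) = { -4 | -3; -2; -1; 0 } so -7/2
g(RRRRBB) = { -4; -7/2 | -3; -2; -1; 0 } so -13/4
g(RRRRBBB) = { -4; -7/2; -13/4 | -3; -2; -1; 0 } so -25/8
g(RRRRBBBR) = { -4; -7/2; -13/4 | -25/8; -3; -2; -1; 0 } so -51/16
g(RRRRBBBRR) = { -4; -7/2; -13/4 | -51/16; -25/8; -3; -2; -1; 0 } so -103/32
g(RRRRBBBRRB) = { -4; -7/2; -13/4; -103/32 | -51/16; -25/8; -3; -2; -1; 0 } so -205/64
g(RRRRBBBRRBR) = { -4; -7/2; -13/4; -103/32 | -205/64; -51/16; -25/8; -3; -2; -1; 0 } so -411/128
g(RRRRBBBRRBRB) = { -4; -7/2; -13/4; -103/32; -411/128 | -205/64; -51/16; -25/8; -3; -2; -1; 0 } so -821/256
g(RRRRBBBRRBRBR) = { -4; -7/2; -13/4; -103/32; -411/128 | -821/256; -205/64; -51/16; -25/8; -3; -2; -1; 0 } so -1643/512
g(RRRRBBBRRBRBRR) = { -4; -7/2; -13/4; -103/32; -411/128 | -1643/512; -821/256; -205/64; -51/16; -25/8; -3; -2; -1; 0 } so -3287/1024
g(RRRRBBBRRBRBRRR) = { -4; -7/2; -13/4; -103/32; -411/128 | -3287/1024; -1643/512; -821/256; -205/64; -51/16; -25/8; -3; -2; -1; 0 } so -6575/2048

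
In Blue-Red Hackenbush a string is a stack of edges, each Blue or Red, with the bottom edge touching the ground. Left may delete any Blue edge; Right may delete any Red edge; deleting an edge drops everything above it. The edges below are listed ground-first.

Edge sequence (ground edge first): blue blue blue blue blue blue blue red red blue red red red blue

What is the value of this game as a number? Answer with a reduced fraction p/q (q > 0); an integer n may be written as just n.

b: Left { 0 }, Right {  } => simplest 1
bb: Left { 0 1 }, Right {  } => simplest 2
bbb: Left { 0 1 2 }, Right {  } => simplest 3
bbbb: Left { 0 1 2 3 }, Right {  } => simplest 4
bbbbb: Left { 0 1 2 3 4 }, Right {  } => simplest 5
bbbbbb: Left { 0 1 2 3 4 5 }, Right {  } => simplest 6
bbbbbbb: Left { 0 1 2 3 4 5 6 }, Right {  } => simplest 7
bbbbbbbr: Left { 0 1 2 3 4 5 6 }, Right { 7 } => simplest 13/2
bbbbbbbrr: Left { 0 1 2 3 4 5 6 }, Right { 13/2 7 } => simplest 25/4
bbbbbbbrrb: Left { 0 1 2 3 4 5 6 25/4 }, Right { 13/2 7 } => simplest 51/8
bbbbbbbrrbr: Left { 0 1 2 3 4 5 6 25/4 }, Right { 51/8 13/2 7 } => simplest 101/16
bbbbbbbrrbrr: Left { 0 1 2 3 4 5 6 25/4 }, Right { 101/16 51/8 13/2 7 } => simplest 201/32
bbbbbbbrrbrrr: Left { 0 1 2 3 4 5 6 25/4 }, Right { 201/32 101/16 51/8 13/2 7 } => simplest 401/64
bbbbbbbrrbrrrb: Left { 0 1 2 3 4 5 6 25/4 401/64 }, Right { 201/32 101/16 51/8 13/2 7 } => simplest 803/128

803/128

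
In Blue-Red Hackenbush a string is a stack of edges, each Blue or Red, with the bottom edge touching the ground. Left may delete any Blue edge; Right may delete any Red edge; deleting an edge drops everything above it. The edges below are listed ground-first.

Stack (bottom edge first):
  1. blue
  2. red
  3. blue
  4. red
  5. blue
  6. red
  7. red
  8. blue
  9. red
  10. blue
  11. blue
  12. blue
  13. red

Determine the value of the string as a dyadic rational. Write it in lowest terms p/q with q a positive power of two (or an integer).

edge 1 of 13 (blue): { 0 | · } → 1
edge 2 of 13 (red): { 0 | 1 } → 1/2
edge 3 of 13 (blue): { 0; 1/2 | 1 } → 3/4
edge 4 of 13 (red): { 0; 1/2 | 3/4; 1 } → 5/8
edge 5 of 13 (blue): { 0; 1/2; 5/8 | 3/4; 1 } → 11/16
edge 6 of 13 (red): { 0; 1/2; 5/8 | 11/16; 3/4; 1 } → 21/32
edge 7 of 13 (red): { 0; 1/2; 5/8 | 21/32; 11/16; 3/4; 1 } → 41/64
edge 8 of 13 (blue): { 0; 1/2; 5/8; 41/64 | 21/32; 11/16; 3/4; 1 } → 83/128
edge 9 of 13 (red): { 0; 1/2; 5/8; 41/64 | 83/128; 21/32; 11/16; 3/4; 1 } → 165/256
edge 10 of 13 (blue): { 0; 1/2; 5/8; 41/64; 165/256 | 83/128; 21/32; 11/16; 3/4; 1 } → 331/512
edge 11 of 13 (blue): { 0; 1/2; 5/8; 41/64; 165/256; 331/512 | 83/128; 21/32; 11/16; 3/4; 1 } → 663/1024
edge 12 of 13 (blue): { 0; 1/2; 5/8; 41/64; 165/256; 331/512; 663/1024 | 83/128; 21/32; 11/16; 3/4; 1 } → 1327/2048
edge 13 of 13 (red): { 0; 1/2; 5/8; 41/64; 165/256; 331/512; 663/1024 | 1327/2048; 83/128; 21/32; 11/16; 3/4; 1 } → 2653/4096

2653/4096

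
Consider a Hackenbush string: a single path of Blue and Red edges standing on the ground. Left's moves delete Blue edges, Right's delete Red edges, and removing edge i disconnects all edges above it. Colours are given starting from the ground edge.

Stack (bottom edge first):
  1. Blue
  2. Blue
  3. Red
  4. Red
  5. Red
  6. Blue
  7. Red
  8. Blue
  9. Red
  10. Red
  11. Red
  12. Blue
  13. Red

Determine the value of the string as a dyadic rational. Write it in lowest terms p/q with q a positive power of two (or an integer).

B: Left { 0 }, Right { (no moves) } so simplest 1
BB: Left { 0 1 }, Right { (no moves) } so simplest 2
BBR: Left { 0 1 }, Right { 2 } so simplest 3/2
BBRR: Left { 0 1 }, Right { 3/2 2 } so simplest 5/4
BBRRR: Left { 0 1 }, Right { 5/4 3/2 2 } so simplest 9/8
BBRRRB: Left { 0 1 9/8 }, Right { 5/4 3/2 2 } so simplest 19/16
BBRRRBR: Left { 0 1 9/8 }, Right { 19/16 5/4 3/2 2 } so simplest 37/32
BBRRRBRB: Left { 0 1 9/8 37/32 }, Right { 19/16 5/4 3/2 2 } so simplest 75/64
BBRRRBRBR: Left { 0 1 9/8 37/32 }, Right { 75/64 19/16 5/4 3/2 2 } so simplest 149/128
BBRRRBRBRR: Left { 0 1 9/8 37/32 }, Right { 149/128 75/64 19/16 5/4 3/2 2 } so simplest 297/256
BBRRRBRBRRR: Left { 0 1 9/8 37/32 }, Right { 297/256 149/128 75/64 19/16 5/4 3/2 2 } so simplest 593/512
BBRRRBRBRRRB: Left { 0 1 9/8 37/32 593/512 }, Right { 297/256 149/128 75/64 19/16 5/4 3/2 2 } so simplest 1187/1024
BBRRRBRBRRRBR: Left { 0 1 9/8 37/32 593/512 }, Right { 1187/1024 297/256 149/128 75/64 19/16 5/4 3/2 2 } so simplest 2373/2048

2373/2048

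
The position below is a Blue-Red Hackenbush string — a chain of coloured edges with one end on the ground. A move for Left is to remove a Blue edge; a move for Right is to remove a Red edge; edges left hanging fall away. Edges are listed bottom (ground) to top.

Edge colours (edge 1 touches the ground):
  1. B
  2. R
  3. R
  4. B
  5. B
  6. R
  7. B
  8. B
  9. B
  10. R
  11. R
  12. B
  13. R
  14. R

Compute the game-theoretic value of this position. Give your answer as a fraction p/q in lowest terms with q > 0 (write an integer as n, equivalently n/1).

3529/8192

Build G(s[:k]) for k = 1..14, string s = B R R B B R B B B R R B R R.
G(B) = { 0 | — } = 1
G(BR) = { 0 | 1 } = 1/2
G(BRR) = { 0 | 1/2, 1 } = 1/4
G(BRRB) = { 0, 1/4 | 1/2, 1 } = 3/8
G(BRRBB) = { 0, 1/4, 3/8 | 1/2, 1 } = 7/16
G(BRRBBR) = { 0, 1/4, 3/8 | 7/16, 1/2, 1 } = 13/32
G(BRRBBRB) = { 0, 1/4, 3/8, 13/32 | 7/16, 1/2, 1 } = 27/64
G(BRRBBRBB) = { 0, 1/4, 3/8, 13/32, 27/64 | 7/16, 1/2, 1 } = 55/128
G(BRRBBRBBB) = { 0, 1/4, 3/8, 13/32, 27/64, 55/128 | 7/16, 1/2, 1 } = 111/256
G(BRRBBRBBBR) = { 0, 1/4, 3/8, 13/32, 27/64, 55/128 | 111/256, 7/16, 1/2, 1 } = 221/512
G(BRRBBRBBBRR) = { 0, 1/4, 3/8, 13/32, 27/64, 55/128 | 221/512, 111/256, 7/16, 1/2, 1 } = 441/1024
G(BRRBBRBBBRRB) = { 0, 1/4, 3/8, 13/32, 27/64, 55/128, 441/1024 | 221/512, 111/256, 7/16, 1/2, 1 } = 883/2048
G(BRRBBRBBBRRBR) = { 0, 1/4, 3/8, 13/32, 27/64, 55/128, 441/1024 | 883/2048, 221/512, 111/256, 7/16, 1/2, 1 } = 1765/4096
G(BRRBBRBBBRRBRR) = { 0, 1/4, 3/8, 13/32, 27/64, 55/128, 441/1024 | 1765/4096, 883/2048, 221/512, 111/256, 7/16, 1/2, 1 } = 3529/8192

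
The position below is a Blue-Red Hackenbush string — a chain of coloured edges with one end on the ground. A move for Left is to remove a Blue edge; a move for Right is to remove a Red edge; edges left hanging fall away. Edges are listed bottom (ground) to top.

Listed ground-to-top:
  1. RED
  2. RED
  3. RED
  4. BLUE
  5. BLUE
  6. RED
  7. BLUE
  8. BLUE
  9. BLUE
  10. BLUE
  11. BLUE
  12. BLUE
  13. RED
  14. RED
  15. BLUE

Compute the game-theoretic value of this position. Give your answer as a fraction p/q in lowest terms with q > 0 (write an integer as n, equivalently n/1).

-9229/4096

Build value(s[:k]) for k = 1..15, string s = RED RED RED BLUE BLUE RED BLUE BLUE BLUE BLUE BLUE BLUE RED RED BLUE.
value(R) = { — | 0 } → -1
value(RR) = { — | -1, 0 } → -2
value(RRR) = { — | -2, -1, 0 } → -3
value(RRRB) = { -3 | -2, -1, 0 } → -5/2
value(RRRBB) = { -3, -5/2 | -2, -1, 0 } → -9/4
value(RRRBBR) = { -3, -5/2 | -9/4, -2, -1, 0 } → -19/8
value(RRRBBRB) = { -3, -5/2, -19/8 | -9/4, -2, -1, 0 } → -37/16
value(RRRBBRBB) = { -3, -5/2, -19/8, -37/16 | -9/4, -2, -1, 0 } → -73/32
value(RRRBBRBBB) = { -3, -5/2, -19/8, -37/16, -73/32 | -9/4, -2, -1, 0 } → -145/64
value(RRRBBRBBBB) = { -3, -5/2, -19/8, -37/16, -73/32, -145/64 | -9/4, -2, -1, 0 } → -289/128
value(RRRBBRBBBBB) = { -3, -5/2, -19/8, -37/16, -73/32, -145/64, -289/128 | -9/4, -2, -1, 0 } → -577/256
value(RRRBBRBBBBBB) = { -3, -5/2, -19/8, -37/16, -73/32, -145/64, -289/128, -577/256 | -9/4, -2, -1, 0 } → -1153/512
value(RRRBBRBBBBBBR) = { -3, -5/2, -19/8, -37/16, -73/32, -145/64, -289/128, -577/256 | -1153/512, -9/4, -2, -1, 0 } → -2307/1024
value(RRRBBRBBBBBBRR) = { -3, -5/2, -19/8, -37/16, -73/32, -145/64, -289/128, -577/256 | -2307/1024, -1153/512, -9/4, -2, -1, 0 } → -4615/2048
value(RRRBBRBBBBBBRRB) = { -3, -5/2, -19/8, -37/16, -73/32, -145/64, -289/128, -577/256, -4615/2048 | -2307/1024, -1153/512, -9/4, -2, -1, 0 } → -9229/4096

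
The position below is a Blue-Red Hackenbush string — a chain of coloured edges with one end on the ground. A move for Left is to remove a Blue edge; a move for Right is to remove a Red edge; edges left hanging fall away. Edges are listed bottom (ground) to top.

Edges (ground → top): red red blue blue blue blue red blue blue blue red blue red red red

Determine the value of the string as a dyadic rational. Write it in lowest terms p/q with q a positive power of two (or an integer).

r: Left { · }, Right { 0 } — simplest -1
rr: Left { · }, Right { -1 0 } — simplest -2
rrb: Left { -2 }, Right { -1 0 } — simplest -3/2
rrbb: Left { -2 -3/2 }, Right { -1 0 } — simplest -5/4
rrbbb: Left { -2 -3/2 -5/4 }, Right { -1 0 } — simplest -9/8
rrbbbb: Left { -2 -3/2 -5/4 -9/8 }, Right { -1 0 } — simplest -17/16
rrbbbbr: Left { -2 -3/2 -5/4 -9/8 }, Right { -17/16 -1 0 } — simplest -35/32
rrbbbbrb: Left { -2 -3/2 -5/4 -9/8 -35/32 }, Right { -17/16 -1 0 } — simplest -69/64
rrbbbbrbb: Left { -2 -3/2 -5/4 -9/8 -35/32 -69/64 }, Right { -17/16 -1 0 } — simplest -137/128
rrbbbbrbbb: Left { -2 -3/2 -5/4 -9/8 -35/32 -69/64 -137/128 }, Right { -17/16 -1 0 } — simplest -273/256
rrbbbbrbbbr: Left { -2 -3/2 -5/4 -9/8 -35/32 -69/64 -137/128 }, Right { -273/256 -17/16 -1 0 } — simplest -547/512
rrbbbbrbbbrb: Left { -2 -3/2 -5/4 -9/8 -35/32 -69/64 -137/128 -547/512 }, Right { -273/256 -17/16 -1 0 } — simplest -1093/1024
rrbbbbrbbbrbr: Left { -2 -3/2 -5/4 -9/8 -35/32 -69/64 -137/128 -547/512 }, Right { -1093/1024 -273/256 -17/16 -1 0 } — simplest -2187/2048
rrbbbbrbbbrbrr: Left { -2 -3/2 -5/4 -9/8 -35/32 -69/64 -137/128 -547/512 }, Right { -2187/2048 -1093/1024 -273/256 -17/16 -1 0 } — simplest -4375/4096
rrbbbbrbbbrbrrr: Left { -2 -3/2 -5/4 -9/8 -35/32 -69/64 -137/128 -547/512 }, Right { -4375/4096 -2187/2048 -1093/1024 -273/256 -17/16 -1 0 } — simplest -8751/8192

-8751/8192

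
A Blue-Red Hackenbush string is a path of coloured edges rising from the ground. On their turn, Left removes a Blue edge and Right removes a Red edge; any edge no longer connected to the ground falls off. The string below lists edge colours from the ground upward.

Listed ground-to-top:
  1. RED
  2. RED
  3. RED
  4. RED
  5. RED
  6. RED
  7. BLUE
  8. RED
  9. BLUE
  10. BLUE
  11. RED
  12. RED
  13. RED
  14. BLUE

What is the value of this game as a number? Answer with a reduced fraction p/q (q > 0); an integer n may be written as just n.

edge 1 of 14 (RED): { none | 0 } -> -1
edge 2 of 14 (RED): { none | -1, 0 } -> -2
edge 3 of 14 (RED): { none | -2, -1, 0 } -> -3
edge 4 of 14 (RED): { none | -3, -2, -1, 0 } -> -4
edge 5 of 14 (RED): { none | -4, -3, -2, -1, 0 } -> -5
edge 6 of 14 (RED): { none | -5, -4, -3, -2, -1, 0 } -> -6
edge 7 of 14 (BLUE): { -6 | -5, -4, -3, -2, -1, 0 } -> -11/2
edge 8 of 14 (RED): { -6 | -11/2, -5, -4, -3, -2, -1, 0 } -> -23/4
edge 9 of 14 (BLUE): { -6, -23/4 | -11/2, -5, -4, -3, -2, -1, 0 } -> -45/8
edge 10 of 14 (BLUE): { -6, -23/4, -45/8 | -11/2, -5, -4, -3, -2, -1, 0 } -> -89/16
edge 11 of 14 (RED): { -6, -23/4, -45/8 | -89/16, -11/2, -5, -4, -3, -2, -1, 0 } -> -179/32
edge 12 of 14 (RED): { -6, -23/4, -45/8 | -179/32, -89/16, -11/2, -5, -4, -3, -2, -1, 0 } -> -359/64
edge 13 of 14 (RED): { -6, -23/4, -45/8 | -359/64, -179/32, -89/16, -11/2, -5, -4, -3, -2, -1, 0 } -> -719/128
edge 14 of 14 (BLUE): { -6, -23/4, -45/8, -719/128 | -359/64, -179/32, -89/16, -11/2, -5, -4, -3, -2, -1, 0 } -> -1437/256

-1437/256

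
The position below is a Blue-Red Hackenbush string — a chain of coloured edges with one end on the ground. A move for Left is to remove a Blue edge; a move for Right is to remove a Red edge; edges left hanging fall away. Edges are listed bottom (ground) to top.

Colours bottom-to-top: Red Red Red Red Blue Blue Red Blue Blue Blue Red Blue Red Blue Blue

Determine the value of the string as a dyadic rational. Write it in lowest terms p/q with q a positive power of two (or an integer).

-6697/2048

edge 1 of 15 (Red): { (no moves) | 0 } ⇒ -1
edge 2 of 15 (Red): { (no moves) | -1,0 } ⇒ -2
edge 3 of 15 (Red): { (no moves) | -2,-1,0 } ⇒ -3
edge 4 of 15 (Red): { (no moves) | -3,-2,-1,0 } ⇒ -4
edge 5 of 15 (Blue): { -4 | -3,-2,-1,0 } ⇒ -7/2
edge 6 of 15 (Blue): { -4,-7/2 | -3,-2,-1,0 } ⇒ -13/4
edge 7 of 15 (Red): { -4,-7/2 | -13/4,-3,-2,-1,0 } ⇒ -27/8
edge 8 of 15 (Blue): { -4,-7/2,-27/8 | -13/4,-3,-2,-1,0 } ⇒ -53/16
edge 9 of 15 (Blue): { -4,-7/2,-27/8,-53/16 | -13/4,-3,-2,-1,0 } ⇒ -105/32
edge 10 of 15 (Blue): { -4,-7/2,-27/8,-53/16,-105/32 | -13/4,-3,-2,-1,0 } ⇒ -209/64
edge 11 of 15 (Red): { -4,-7/2,-27/8,-53/16,-105/32 | -209/64,-13/4,-3,-2,-1,0 } ⇒ -419/128
edge 12 of 15 (Blue): { -4,-7/2,-27/8,-53/16,-105/32,-419/128 | -209/64,-13/4,-3,-2,-1,0 } ⇒ -837/256
edge 13 of 15 (Red): { -4,-7/2,-27/8,-53/16,-105/32,-419/128 | -837/256,-209/64,-13/4,-3,-2,-1,0 } ⇒ -1675/512
edge 14 of 15 (Blue): { -4,-7/2,-27/8,-53/16,-105/32,-419/128,-1675/512 | -837/256,-209/64,-13/4,-3,-2,-1,0 } ⇒ -3349/1024
edge 15 of 15 (Blue): { -4,-7/2,-27/8,-53/16,-105/32,-419/128,-1675/512,-3349/1024 | -837/256,-209/64,-13/4,-3,-2,-1,0 } ⇒ -6697/2048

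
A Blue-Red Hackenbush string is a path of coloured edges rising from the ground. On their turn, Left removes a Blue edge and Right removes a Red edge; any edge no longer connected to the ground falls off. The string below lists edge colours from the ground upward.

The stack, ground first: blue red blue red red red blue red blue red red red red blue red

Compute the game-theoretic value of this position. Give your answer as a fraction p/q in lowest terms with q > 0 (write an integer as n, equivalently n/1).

value_1 [b]  L=[0]  R=[none]  so 1
value_2 [br]  L=[0]  R=[1]  so 1/2
value_3 [brb]  L=[0,1/2]  R=[1]  so 3/4
value_4 [brbr]  L=[0,1/2]  R=[3/4,1]  so 5/8
value_5 [brbrr]  L=[0,1/2]  R=[5/8,3/4,1]  so 9/16
value_6 [brbrrr]  L=[0,1/2]  R=[9/16,5/8,3/4,1]  so 17/32
value_7 [brbrrrb]  L=[0,1/2,17/32]  R=[9/16,5/8,3/4,1]  so 35/64
value_8 [brbrrrbr]  L=[0,1/2,17/32]  R=[35/64,9/16,5/8,3/4,1]  so 69/128
value_9 [brbrrrbrb]  L=[0,1/2,17/32,69/128]  R=[35/64,9/16,5/8,3/4,1]  so 139/256
value_10 [brbrrrbrbr]  L=[0,1/2,17/32,69/128]  R=[139/256,35/64,9/16,5/8,3/4,1]  so 277/512
value_11 [brbrrrbrbrr]  L=[0,1/2,17/32,69/128]  R=[277/512,139/256,35/64,9/16,5/8,3/4,1]  so 553/1024
value_12 [brbrrrbrbrrr]  L=[0,1/2,17/32,69/128]  R=[553/1024,277/512,139/256,35/64,9/16,5/8,3/4,1]  so 1105/2048
value_13 [brbrrrbrbrrrr]  L=[0,1/2,17/32,69/128]  R=[1105/2048,553/1024,277/512,139/256,35/64,9/16,5/8,3/4,1]  so 2209/4096
value_14 [brbrrrbrbrrrrb]  L=[0,1/2,17/32,69/128,2209/4096]  R=[1105/2048,553/1024,277/512,139/256,35/64,9/16,5/8,3/4,1]  so 4419/8192
value_15 [brbrrrbrbrrrrbr]  L=[0,1/2,17/32,69/128,2209/4096]  R=[4419/8192,1105/2048,553/1024,277/512,139/256,35/64,9/16,5/8,3/4,1]  so 8837/16384

8837/16384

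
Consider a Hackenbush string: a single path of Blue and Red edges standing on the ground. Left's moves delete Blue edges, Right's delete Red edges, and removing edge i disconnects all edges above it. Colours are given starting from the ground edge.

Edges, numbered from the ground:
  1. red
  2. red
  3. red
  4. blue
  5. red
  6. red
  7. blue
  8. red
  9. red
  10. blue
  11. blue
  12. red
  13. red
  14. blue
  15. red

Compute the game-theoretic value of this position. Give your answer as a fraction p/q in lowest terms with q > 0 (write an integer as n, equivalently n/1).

-11675/4096

g_1 [r]  L=[(no moves)]  R=[0]  -> -1
g_2 [rr]  L=[(no moves)]  R=[-1; 0]  -> -2
g_3 [rrr]  L=[(no moves)]  R=[-2; -1; 0]  -> -3
g_4 [rrrb]  L=[-3]  R=[-2; -1; 0]  -> -5/2
g_5 [rrrbr]  L=[-3]  R=[-5/2; -2; -1; 0]  -> -11/4
g_6 [rrrbrr]  L=[-3]  R=[-11/4; -5/2; -2; -1; 0]  -> -23/8
g_7 [rrrbrrb]  L=[-3; -23/8]  R=[-11/4; -5/2; -2; -1; 0]  -> -45/16
g_8 [rrrbrrbr]  L=[-3; -23/8]  R=[-45/16; -11/4; -5/2; -2; -1; 0]  -> -91/32
g_9 [rrrbrrbrr]  L=[-3; -23/8]  R=[-91/32; -45/16; -11/4; -5/2; -2; -1; 0]  -> -183/64
g_10 [rrrbrrbrrb]  L=[-3; -23/8; -183/64]  R=[-91/32; -45/16; -11/4; -5/2; -2; -1; 0]  -> -365/128
g_11 [rrrbrrbrrbb]  L=[-3; -23/8; -183/64; -365/128]  R=[-91/32; -45/16; -11/4; -5/2; -2; -1; 0]  -> -729/256
g_12 [rrrbrrbrrbbr]  L=[-3; -23/8; -183/64; -365/128]  R=[-729/256; -91/32; -45/16; -11/4; -5/2; -2; -1; 0]  -> -1459/512
g_13 [rrrbrrbrrbbrr]  L=[-3; -23/8; -183/64; -365/128]  R=[-1459/512; -729/256; -91/32; -45/16; -11/4; -5/2; -2; -1; 0]  -> -2919/1024
g_14 [rrrbrrbrrbbrrb]  L=[-3; -23/8; -183/64; -365/128; -2919/1024]  R=[-1459/512; -729/256; -91/32; -45/16; -11/4; -5/2; -2; -1; 0]  -> -5837/2048
g_15 [rrrbrrbrrbbrrbr]  L=[-3; -23/8; -183/64; -365/128; -2919/1024]  R=[-5837/2048; -1459/512; -729/256; -91/32; -45/16; -11/4; -5/2; -2; -1; 0]  -> -11675/4096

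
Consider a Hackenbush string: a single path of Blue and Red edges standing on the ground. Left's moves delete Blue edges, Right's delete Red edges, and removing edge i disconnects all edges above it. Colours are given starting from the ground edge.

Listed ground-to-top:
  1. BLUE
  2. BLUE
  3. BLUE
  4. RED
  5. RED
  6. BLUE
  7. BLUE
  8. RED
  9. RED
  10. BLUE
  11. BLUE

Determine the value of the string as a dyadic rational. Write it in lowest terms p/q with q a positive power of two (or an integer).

615/256

Build G(s[:k]) for k = 1..11, string s = BLUE BLUE BLUE RED RED BLUE BLUE RED RED BLUE BLUE.
G(B) = { 0 | none } → 1
G(BB) = { 0; 1 | none } → 2
G(BBB) = { 0; 1; 2 | none } → 3
G(BBBR) = { 0; 1; 2 | 3 } → 5/2
G(BBBRR) = { 0; 1; 2 | 5/2; 3 } → 9/4
G(BBBRRB) = { 0; 1; 2; 9/4 | 5/2; 3 } → 19/8
G(BBBRRBB) = { 0; 1; 2; 9/4; 19/8 | 5/2; 3 } → 39/16
G(BBBRRBBR) = { 0; 1; 2; 9/4; 19/8 | 39/16; 5/2; 3 } → 77/32
G(BBBRRBBRR) = { 0; 1; 2; 9/4; 19/8 | 77/32; 39/16; 5/2; 3 } → 153/64
G(BBBRRBBRRB) = { 0; 1; 2; 9/4; 19/8; 153/64 | 77/32; 39/16; 5/2; 3 } → 307/128
G(BBBRRBBRRBB) = { 0; 1; 2; 9/4; 19/8; 153/64; 307/128 | 77/32; 39/16; 5/2; 3 } → 615/256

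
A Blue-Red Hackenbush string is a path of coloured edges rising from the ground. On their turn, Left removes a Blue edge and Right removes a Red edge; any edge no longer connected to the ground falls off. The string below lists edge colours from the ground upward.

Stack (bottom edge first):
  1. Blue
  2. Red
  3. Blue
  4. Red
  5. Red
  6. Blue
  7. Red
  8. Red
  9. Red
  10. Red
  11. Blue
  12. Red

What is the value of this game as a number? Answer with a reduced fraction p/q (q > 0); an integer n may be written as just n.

1157/2048

step 1: add Blue to get B; options L={ 0 } R={ none } → 1
step 2: add Red to get BR; options L={ 0 } R={ 1 } → 1/2
step 3: add Blue to get BRB; options L={ 0,1/2 } R={ 1 } → 3/4
step 4: add Red to get BRBR; options L={ 0,1/2 } R={ 3/4,1 } → 5/8
step 5: add Red to get BRBRR; options L={ 0,1/2 } R={ 5/8,3/4,1 } → 9/16
step 6: add Blue to get BRBRRB; options L={ 0,1/2,9/16 } R={ 5/8,3/4,1 } → 19/32
step 7: add Red to get BRBRRBR; options L={ 0,1/2,9/16 } R={ 19/32,5/8,3/4,1 } → 37/64
step 8: add Red to get BRBRRBRR; options L={ 0,1/2,9/16 } R={ 37/64,19/32,5/8,3/4,1 } → 73/128
step 9: add Red to get BRBRRBRRR; options L={ 0,1/2,9/16 } R={ 73/128,37/64,19/32,5/8,3/4,1 } → 145/256
step 10: add Red to get BRBRRBRRRR; options L={ 0,1/2,9/16 } R={ 145/256,73/128,37/64,19/32,5/8,3/4,1 } → 289/512
step 11: add Blue to get BRBRRBRRRRB; options L={ 0,1/2,9/16,289/512 } R={ 145/256,73/128,37/64,19/32,5/8,3/4,1 } → 579/1024
step 12: add Red to get BRBRRBRRRRBR; options L={ 0,1/2,9/16,289/512 } R={ 579/1024,145/256,73/128,37/64,19/32,5/8,3/4,1 } → 1157/2048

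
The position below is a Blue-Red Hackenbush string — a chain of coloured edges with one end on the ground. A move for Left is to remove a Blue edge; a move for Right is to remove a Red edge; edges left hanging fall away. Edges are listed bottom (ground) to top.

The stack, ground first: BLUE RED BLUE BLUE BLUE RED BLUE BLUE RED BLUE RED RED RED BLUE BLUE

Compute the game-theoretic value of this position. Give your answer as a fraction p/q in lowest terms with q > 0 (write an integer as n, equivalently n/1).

Prefix values for BLUE RED BLUE BLUE BLUE RED BLUE BLUE RED BLUE RED RED RED BLUE BLUE via {L|R} + simplicity:
val(B) = { 0 |  } — 1
val(BR) = { 0 | 1 } — 1/2
val(BRB) = { 0 1/2 | 1 } — 3/4
val(BRBB) = { 0 1/2 3/4 | 1 } — 7/8
val(BRBBB) = { 0 1/2 3/4 7/8 | 1 } — 15/16
val(BRBBBR) = { 0 1/2 3/4 7/8 | 15/16 1 } — 29/32
val(BRBBBRB) = { 0 1/2 3/4 7/8 29/32 | 15/16 1 } — 59/64
val(BRBBBRBB) = { 0 1/2 3/4 7/8 29/32 59/64 | 15/16 1 } — 119/128
val(BRBBBRBBR) = { 0 1/2 3/4 7/8 29/32 59/64 | 119/128 15/16 1 } — 237/256
val(BRBBBRBBRB) = { 0 1/2 3/4 7/8 29/32 59/64 237/256 | 119/128 15/16 1 } — 475/512
val(BRBBBRBBRBR) = { 0 1/2 3/4 7/8 29/32 59/64 237/256 | 475/512 119/128 15/16 1 } — 949/1024
val(BRBBBRBBRBRR) = { 0 1/2 3/4 7/8 29/32 59/64 237/256 | 949/1024 475/512 119/128 15/16 1 } — 1897/2048
val(BRBBBRBBRBRRR) = { 0 1/2 3/4 7/8 29/32 59/64 237/256 | 1897/2048 949/1024 475/512 119/128 15/16 1 } — 3793/4096
val(BRBBBRBBRBRRRB) = { 0 1/2 3/4 7/8 29/32 59/64 237/256 3793/4096 | 1897/2048 949/1024 475/512 119/128 15/16 1 } — 7587/8192
val(BRBBBRBBRBRRRBB) = { 0 1/2 3/4 7/8 29/32 59/64 237/256 3793/4096 7587/8192 | 1897/2048 949/1024 475/512 119/128 15/16 1 } — 15175/16384

15175/16384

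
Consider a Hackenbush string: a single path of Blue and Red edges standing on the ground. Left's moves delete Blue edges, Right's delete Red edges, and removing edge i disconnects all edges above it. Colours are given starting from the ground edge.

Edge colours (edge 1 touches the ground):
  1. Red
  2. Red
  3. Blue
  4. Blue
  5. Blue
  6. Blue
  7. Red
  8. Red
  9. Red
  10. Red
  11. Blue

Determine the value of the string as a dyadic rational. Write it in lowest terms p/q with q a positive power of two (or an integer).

Prefix values for Red Red Blue Blue Blue Blue Red Red Red Red Blue via {L|R} + simplicity:
g_1 [R]  L=[—]  R=[0]  = -1
g_2 [RR]  L=[—]  R=[-1,0]  = -2
g_3 [RRB]  L=[-2]  R=[-1,0]  = -3/2
g_4 [RRBB]  L=[-2,-3/2]  R=[-1,0]  = -5/4
g_5 [RRBBB]  L=[-2,-3/2,-5/4]  R=[-1,0]  = -9/8
g_6 [RRBBBB]  L=[-2,-3/2,-5/4,-9/8]  R=[-1,0]  = -17/16
g_7 [RRBBBBR]  L=[-2,-3/2,-5/4,-9/8]  R=[-17/16,-1,0]  = -35/32
g_8 [RRBBBBRR]  L=[-2,-3/2,-5/4,-9/8]  R=[-35/32,-17/16,-1,0]  = -71/64
g_9 [RRBBBBRRR]  L=[-2,-3/2,-5/4,-9/8]  R=[-71/64,-35/32,-17/16,-1,0]  = -143/128
g_10 [RRBBBBRRRR]  L=[-2,-3/2,-5/4,-9/8]  R=[-143/128,-71/64,-35/32,-17/16,-1,0]  = -287/256
g_11 [RRBBBBRRRRB]  L=[-2,-3/2,-5/4,-9/8,-287/256]  R=[-143/128,-71/64,-35/32,-17/16,-1,0]  = -573/512

-573/512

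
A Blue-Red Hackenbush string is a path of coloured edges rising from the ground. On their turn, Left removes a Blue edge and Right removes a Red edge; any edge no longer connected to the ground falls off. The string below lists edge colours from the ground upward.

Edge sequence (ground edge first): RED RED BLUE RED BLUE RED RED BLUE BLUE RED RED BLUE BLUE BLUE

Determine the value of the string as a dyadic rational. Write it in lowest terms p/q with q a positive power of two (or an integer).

1 of 14 · R · max L −∞ · min R 0 gives -1
2 of 14 · RR · max L −∞ · min R -1 gives -2
3 of 14 · RRB · max L -2 · min R -1 gives -3/2
4 of 14 · RRBR · max L -2 · min R -3/2 gives -7/4
5 of 14 · RRBRB · max L -7/4 · min R -3/2 gives -13/8
6 of 14 · RRBRBR · max L -7/4 · min R -13/8 gives -27/16
7 of 14 · RRBRBRR · max L -7/4 · min R -27/16 gives -55/32
8 of 14 · RRBRBRRB · max L -55/32 · min R -27/16 gives -109/64
9 of 14 · RRBRBRRBB · max L -109/64 · min R -27/16 gives -217/128
10 of 14 · RRBRBRRBBR · max L -109/64 · min R -217/128 gives -435/256
11 of 14 · RRBRBRRBBRR · max L -109/64 · min R -435/256 gives -871/512
12 of 14 · RRBRBRRBBRRB · max L -871/512 · min R -435/256 gives -1741/1024
13 of 14 · RRBRBRRBBRRBB · max L -1741/1024 · min R -435/256 gives -3481/2048
14 of 14 · RRBRBRRBBRRBBB · max L -3481/2048 · min R -435/256 gives -6961/4096

-6961/4096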